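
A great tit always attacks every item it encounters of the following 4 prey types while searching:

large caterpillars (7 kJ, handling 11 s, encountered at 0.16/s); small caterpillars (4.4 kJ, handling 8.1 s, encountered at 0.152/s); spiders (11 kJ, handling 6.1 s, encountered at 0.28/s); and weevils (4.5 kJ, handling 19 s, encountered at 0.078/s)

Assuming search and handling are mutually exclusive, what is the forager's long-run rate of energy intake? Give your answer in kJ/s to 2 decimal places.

0.73 kJ/s

Energy encountered per unit search time: 0.16×7 + 0.152×4.4 + 0.28×11 + 0.078×4.5 = 5.22 kJ/s.
Handling time per unit search time: 0.16×11 + 0.152×8.1 + 0.28×6.1 + 0.078×19 = 6.181.
Rate = 5.22/(1 + 6.181) = 0.7269 kJ/s.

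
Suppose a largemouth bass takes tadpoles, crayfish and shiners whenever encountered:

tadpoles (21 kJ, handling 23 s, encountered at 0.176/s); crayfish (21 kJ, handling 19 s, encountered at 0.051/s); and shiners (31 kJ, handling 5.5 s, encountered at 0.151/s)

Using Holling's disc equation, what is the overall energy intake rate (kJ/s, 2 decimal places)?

Energy encountered per unit search time: 0.176×21 + 0.051×21 + 0.151×31 = 9.448 kJ/s.
Handling time per unit search time: 0.176×23 + 0.051×19 + 0.151×5.5 = 5.848.
Rate = 9.448/(1 + 5.848) = 1.38 kJ/s.

1.38 kJ/s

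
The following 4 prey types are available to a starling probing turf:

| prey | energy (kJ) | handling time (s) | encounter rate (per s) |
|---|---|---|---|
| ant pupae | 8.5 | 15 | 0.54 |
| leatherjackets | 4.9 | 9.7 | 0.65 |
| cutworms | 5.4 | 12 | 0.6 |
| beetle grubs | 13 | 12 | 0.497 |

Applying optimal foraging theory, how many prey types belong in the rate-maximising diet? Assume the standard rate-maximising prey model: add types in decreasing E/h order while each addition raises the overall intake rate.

1

E/h in descending order: beetle grubs 1.08, ant pupae 0.567, leatherjackets 0.505, cutworms 0.45 kJ/s. The optimal diet is the largest prefix of this list for which every included type satisfies E_i/h_i > R on the types above it.
Rate on top 1: 0.9278. ant pupae: 0.567 < 0.9278 → exclude; stop.
Optimal diet: beetle grubs — 1 of 4 types.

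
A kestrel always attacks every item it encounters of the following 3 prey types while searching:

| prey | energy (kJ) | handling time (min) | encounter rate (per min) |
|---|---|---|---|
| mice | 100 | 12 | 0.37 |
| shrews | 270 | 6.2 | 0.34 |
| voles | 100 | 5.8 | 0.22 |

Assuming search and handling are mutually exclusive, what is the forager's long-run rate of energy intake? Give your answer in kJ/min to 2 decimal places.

R = (0.37×100 + 0.34×270 + 0.22×100) / (1 + 0.37×12 + 0.34×6.2 + 0.22×5.8) = 150.8/8.824 = 17.09 kJ/min.

17.09 kJ/min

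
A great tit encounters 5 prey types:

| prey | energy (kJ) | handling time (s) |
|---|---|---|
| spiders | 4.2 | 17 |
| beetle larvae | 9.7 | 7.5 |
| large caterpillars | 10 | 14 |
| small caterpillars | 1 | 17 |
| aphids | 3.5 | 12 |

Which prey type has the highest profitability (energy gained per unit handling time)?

beetle larvae

In descending order of E/h:
beetle larvae: 9.7/7.5 = 1.29 kJ/s
large caterpillars: 10/14 = 0.714 kJ/s
aphids: 3.5/12 = 0.292 kJ/s
spiders: 4.2/17 = 0.247 kJ/s
small caterpillars: 1/17 = 0.0588 kJ/s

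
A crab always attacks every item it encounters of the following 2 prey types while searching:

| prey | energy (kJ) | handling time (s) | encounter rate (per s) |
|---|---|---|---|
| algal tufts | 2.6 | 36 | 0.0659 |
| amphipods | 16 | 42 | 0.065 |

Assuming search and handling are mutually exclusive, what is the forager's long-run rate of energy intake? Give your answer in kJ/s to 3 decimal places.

Energy encountered per unit search time: 0.0659×2.6 + 0.065×16 = 1.211 kJ/s.
Handling time per unit search time: 0.0659×36 + 0.065×42 = 5.102.
Rate = 1.211/(1 + 5.102) = 0.1985 kJ/s.

0.199 kJ/s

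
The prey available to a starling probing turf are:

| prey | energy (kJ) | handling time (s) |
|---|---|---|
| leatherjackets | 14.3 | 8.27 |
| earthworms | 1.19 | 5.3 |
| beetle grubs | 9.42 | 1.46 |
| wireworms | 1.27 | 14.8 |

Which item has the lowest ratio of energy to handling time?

wireworms

Profitability E/h (kJ/s): leatherjackets = 14.3/8.27 = 1.73, earthworms = 1.19/5.3 = 0.225, beetle grubs = 9.42/1.46 = 6.45, wireworms = 1.27/14.8 = 0.0858.
Ranked: beetle grubs > leatherjackets > earthworms > wireworms.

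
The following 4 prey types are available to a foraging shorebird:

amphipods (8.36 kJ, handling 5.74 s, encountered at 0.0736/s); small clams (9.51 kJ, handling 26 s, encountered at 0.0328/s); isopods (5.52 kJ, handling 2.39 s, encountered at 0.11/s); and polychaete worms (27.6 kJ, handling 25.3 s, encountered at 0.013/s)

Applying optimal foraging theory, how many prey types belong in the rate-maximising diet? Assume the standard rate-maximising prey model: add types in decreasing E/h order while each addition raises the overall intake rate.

Rank by E/h (kJ/s): isopods 2.31, amphipods 1.46, polychaete worms 1.09, small clams 0.366. Include each in turn until the next type's E/h falls below the running intake rate.
Rate on top 1: 0.4808. amphipods: 1.46 > 0.4808 → include.
Rate on top 2: 0.7254. polychaete worms: 1.09 > 0.7254 → include.
Rate on top 3: 0.785. small clams: 0.366 < 0.785 → exclude; stop.
Optimal diet: isopods, amphipods, polychaete worms — 3 of 4 types.

3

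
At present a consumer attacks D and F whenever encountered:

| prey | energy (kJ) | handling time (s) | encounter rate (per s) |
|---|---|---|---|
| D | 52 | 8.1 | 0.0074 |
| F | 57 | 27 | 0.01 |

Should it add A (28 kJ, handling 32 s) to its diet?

Current rate: (0.0074×52 + 0.01×57)/(1 + 0.0074×8.1 + 0.01×27) = 0.7179 kJ/s.
Profitability of A: 28/32 = 0.875 kJ/s.
Since 0.875 > R, including A increases the long-run rate.

Yes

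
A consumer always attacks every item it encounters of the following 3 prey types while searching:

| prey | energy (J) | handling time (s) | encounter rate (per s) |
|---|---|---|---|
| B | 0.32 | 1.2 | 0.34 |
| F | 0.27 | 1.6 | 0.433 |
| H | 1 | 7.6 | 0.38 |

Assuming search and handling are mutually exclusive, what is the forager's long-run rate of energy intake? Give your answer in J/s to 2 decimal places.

Energy encountered per unit search time: 0.34×0.32 + 0.433×0.27 + 0.38×1 = 0.6057 J/s.
Handling time per unit search time: 0.34×1.2 + 0.433×1.6 + 0.38×7.6 = 3.989.
Rate = 0.6057/(1 + 3.989) = 0.1214 J/s.

0.12 J/s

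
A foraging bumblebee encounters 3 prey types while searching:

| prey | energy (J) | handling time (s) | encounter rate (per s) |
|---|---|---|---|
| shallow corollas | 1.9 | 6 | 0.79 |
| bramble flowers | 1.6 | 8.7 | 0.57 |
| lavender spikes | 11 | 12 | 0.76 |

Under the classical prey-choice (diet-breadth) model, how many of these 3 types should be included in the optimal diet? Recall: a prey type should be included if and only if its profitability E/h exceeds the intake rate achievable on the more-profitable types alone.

E/h in descending order: lavender spikes 0.917, shallow corollas 0.317, bramble flowers 0.184 J/s. The optimal diet is the largest prefix of this list for which every included type satisfies E_i/h_i > R on the types above it.
Rate on top 1: 0.8261. shallow corollas: 0.317 < 0.8261 → exclude; stop.
Optimal diet: lavender spikes — 1 of 3 types.

1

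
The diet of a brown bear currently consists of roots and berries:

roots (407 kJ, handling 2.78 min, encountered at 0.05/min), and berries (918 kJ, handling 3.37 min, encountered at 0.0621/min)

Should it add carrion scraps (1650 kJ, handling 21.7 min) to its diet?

Current rate: (0.05×407 + 0.0621×918)/(1 + 0.05×2.78 + 0.0621×3.37) = 57.38 kJ/min.
Profitability of carrion scraps: 1650/21.7 = 76.04 kJ/min.
76.04 > 57.38, so adding carrion scraps raises the average — include it.

Yes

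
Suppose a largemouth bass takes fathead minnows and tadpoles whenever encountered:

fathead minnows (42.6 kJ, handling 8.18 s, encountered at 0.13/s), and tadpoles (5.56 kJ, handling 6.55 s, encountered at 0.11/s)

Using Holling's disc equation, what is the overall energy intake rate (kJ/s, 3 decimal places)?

R = (0.13×42.6 + 0.11×5.56) / (1 + 0.13×8.18 + 0.11×6.55) = 6.15/2.784 = 2.209 kJ/s.

2.209 kJ/s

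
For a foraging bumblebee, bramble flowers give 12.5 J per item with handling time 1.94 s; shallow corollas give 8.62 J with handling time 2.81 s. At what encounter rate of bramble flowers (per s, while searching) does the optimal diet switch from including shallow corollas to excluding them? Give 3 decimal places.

0.468 per s

Drop shallow corollas once their profitability E₂/h₂ falls below the rate achievable on bramble flowers alone: E₂/h₂ = λE₁/(1 + λh₁).
Solve for λ: λE₁h₂ = E₂(1 + λh₁) → λ(E₁h₂ − E₂h₁) = E₂ → λ = E₂/(E₁h₂ − E₂h₁).
λ = 8.62/(12.5×2.81 − 8.62×1.94) = 8.62/18.4 = 0.4684 per s.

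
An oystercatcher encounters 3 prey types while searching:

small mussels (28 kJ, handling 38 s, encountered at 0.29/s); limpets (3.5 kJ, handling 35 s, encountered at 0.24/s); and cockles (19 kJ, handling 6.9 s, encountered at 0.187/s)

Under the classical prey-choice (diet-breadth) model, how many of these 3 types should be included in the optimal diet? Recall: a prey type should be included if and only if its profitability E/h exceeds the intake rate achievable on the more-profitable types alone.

1

E/h in descending order: cockles 2.75, small mussels 0.737, limpets 0.1 kJ/s. The optimal diet is the largest prefix of this list for which every included type satisfies E_i/h_i > R on the types above it.
Rate on top 1: 1.551. small mussels: 0.737 < 1.551 → exclude; stop.
Optimal diet: cockles — 1 of 3 types.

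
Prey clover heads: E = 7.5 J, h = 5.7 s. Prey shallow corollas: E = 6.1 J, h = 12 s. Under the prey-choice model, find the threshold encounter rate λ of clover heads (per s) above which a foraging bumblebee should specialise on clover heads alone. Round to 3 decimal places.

0.110 per s

The zero-one rule: include shallow corollas iff E₂/h₂ > λE₁/(1+λh₁). Equality gives the switch point.
λE₁h₂ = E₂ + λE₂h₁ ⇒ λ = E₂/(E₁h₂ − E₂h₁) = 6.1/(90 − 34.77) = 0.1104 per s.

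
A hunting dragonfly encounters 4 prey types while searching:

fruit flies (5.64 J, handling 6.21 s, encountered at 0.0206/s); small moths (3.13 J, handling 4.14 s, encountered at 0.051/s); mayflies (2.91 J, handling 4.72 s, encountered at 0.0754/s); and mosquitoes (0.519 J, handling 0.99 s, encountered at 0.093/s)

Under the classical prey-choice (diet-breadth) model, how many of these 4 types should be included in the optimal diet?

4

Rank by E/h (J/s): fruit flies 0.908, small moths 0.756, mayflies 0.617, mosquitoes 0.524. Include each in turn until the next type's E/h falls below the running intake rate.
Rate on top 1: 0.103. small moths: 0.756 > 0.103 → include.
Rate on top 2: 0.206. mayflies: 0.617 > 0.206 → include.
Rate on top 3: 0.2922. mosquitoes: 0.524 > 0.2922 → include.
Optimal diet: fruit flies, small moths, mayflies, mosquitoes — 4 of 4 types.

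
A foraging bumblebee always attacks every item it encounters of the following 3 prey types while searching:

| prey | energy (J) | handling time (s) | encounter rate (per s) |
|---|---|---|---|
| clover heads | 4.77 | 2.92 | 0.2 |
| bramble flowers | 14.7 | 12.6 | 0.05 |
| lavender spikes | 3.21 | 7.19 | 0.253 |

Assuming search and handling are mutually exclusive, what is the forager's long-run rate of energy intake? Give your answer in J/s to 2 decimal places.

R = Σλ_iE_i / (1 + Σλ_ih_i)
Numerator: 0.2×4.77 + 0.05×14.7 + 0.253×3.21 = 2.501
Denominator: 1 + 0.2×2.92 + 0.05×12.6 + 0.253×7.19 = 4.033
R = 2.501/4.033 = 0.6202 J/s

0.62 J/s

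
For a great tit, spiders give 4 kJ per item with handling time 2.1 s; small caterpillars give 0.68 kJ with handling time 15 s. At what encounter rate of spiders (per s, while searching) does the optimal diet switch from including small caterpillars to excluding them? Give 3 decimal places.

0.012 per s

The zero-one rule: include small caterpillars iff E₂/h₂ > λE₁/(1+λh₁). Equality gives the switch point.
λE₁h₂ = E₂ + λE₂h₁ ⇒ λ = E₂/(E₁h₂ − E₂h₁) = 0.68/(60 − 1.428) = 0.01161 per s.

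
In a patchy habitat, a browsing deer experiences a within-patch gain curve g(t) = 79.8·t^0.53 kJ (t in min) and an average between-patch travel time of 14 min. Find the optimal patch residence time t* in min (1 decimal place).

15.8 min

Optimal t* satisfies g'(t*) = g(t*)/(T + t*).
g'(t) = 0.53·79.8·t^-0.47. Setting 0.53·79.8·t^-0.47 = 79.8·t^0.53/(14+t) gives 0.53(14+t) = t, so 0.47·t = 0.53×14.
t* = 0.53×14/0.47 = 15.79 min.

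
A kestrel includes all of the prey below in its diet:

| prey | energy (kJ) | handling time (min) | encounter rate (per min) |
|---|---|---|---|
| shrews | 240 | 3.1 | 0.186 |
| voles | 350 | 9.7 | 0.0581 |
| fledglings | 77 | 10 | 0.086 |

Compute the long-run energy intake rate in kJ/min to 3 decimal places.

Energy encountered per unit search time: 0.186×240 + 0.0581×350 + 0.086×77 = 71.6 kJ/min.
Handling time per unit search time: 0.186×3.1 + 0.0581×9.7 + 0.086×10 = 2.
Rate = 71.6/(1 + 2) = 23.86 kJ/min.

23.864 kJ/min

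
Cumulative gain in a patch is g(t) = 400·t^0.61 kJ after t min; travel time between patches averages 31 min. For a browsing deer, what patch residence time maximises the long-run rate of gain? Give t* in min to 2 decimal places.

48.49 min

Optimal t* satisfies g'(t*) = g(t*)/(T + t*).
g'(t) = 0.61·400·t^-0.39. Setting 0.61·400·t^-0.39 = 400·t^0.61/(31+t) gives 0.61(31+t) = t, so 0.39·t = 0.61×31.
t* = 0.61×31/0.39 = 48.49 min.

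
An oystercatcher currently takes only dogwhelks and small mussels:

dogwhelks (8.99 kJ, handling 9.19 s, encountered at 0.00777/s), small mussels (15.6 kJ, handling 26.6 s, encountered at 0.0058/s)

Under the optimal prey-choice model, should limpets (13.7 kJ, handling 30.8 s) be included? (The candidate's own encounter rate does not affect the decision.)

Yes

On dogwhelks and small mussels alone, R = ΣλE/(1+Σλh) = 0.1603/1.226 = 0.1308 kJ/s.
limpets: E/h = 13.7/30.8 = 0.4448 kJ/s.
Since 0.4448 > R, including limpets increases the long-run rate.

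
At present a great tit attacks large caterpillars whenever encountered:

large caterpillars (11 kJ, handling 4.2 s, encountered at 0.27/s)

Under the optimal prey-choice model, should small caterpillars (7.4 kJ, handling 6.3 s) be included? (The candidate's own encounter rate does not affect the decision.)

Intake rate on the current diet: R = (0.27×11) / (1 + 0.27×4.2) = 2.97/2.134 = 1.392 kJ/s.
Profitability of small caterpillars: 7.4/6.3 = 1.175 kJ/s.
1.175 < 1.392, so adding small caterpillars would lower the average — exclude it.

No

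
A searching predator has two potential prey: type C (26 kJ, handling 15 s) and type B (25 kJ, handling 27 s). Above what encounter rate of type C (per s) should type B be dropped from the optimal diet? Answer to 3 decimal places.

0.076 per s

At the threshold, the rate on type C alone equals the profitability of type B: λ·26/(1 + λ·15) = 25/27 = 0.9259.
Rearranging, λ(26 − 0.9259×15) = 0.9259, so λ = 0.9259/12.11 = 0.07645 per s.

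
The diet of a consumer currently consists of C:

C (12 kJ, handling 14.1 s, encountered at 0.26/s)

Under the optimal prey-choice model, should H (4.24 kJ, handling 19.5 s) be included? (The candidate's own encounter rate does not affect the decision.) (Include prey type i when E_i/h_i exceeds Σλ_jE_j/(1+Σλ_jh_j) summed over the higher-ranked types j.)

Intake rate on the current diet: R = (0.26×12) / (1 + 0.26×14.1) = 3.12/4.666 = 0.6687 kJ/s.
Profitability of H: 4.24/19.5 = 0.2174 kJ/s.
Since 0.2174 < R, time spent handling H is better spent searching.

No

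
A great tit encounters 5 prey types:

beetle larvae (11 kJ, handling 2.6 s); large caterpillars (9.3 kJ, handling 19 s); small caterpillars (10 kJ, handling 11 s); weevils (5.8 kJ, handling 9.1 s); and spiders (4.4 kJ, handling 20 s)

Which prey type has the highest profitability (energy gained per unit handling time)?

Profitability E/h (kJ/s): beetle larvae = 11/2.6 = 4.23, large caterpillars = 9.3/19 = 0.489, small caterpillars = 10/11 = 0.909, weevils = 5.8/9.1 = 0.637, spiders = 4.4/20 = 0.22.
Ranked: beetle larvae > small caterpillars > weevils > large caterpillars > spiders.

beetle larvae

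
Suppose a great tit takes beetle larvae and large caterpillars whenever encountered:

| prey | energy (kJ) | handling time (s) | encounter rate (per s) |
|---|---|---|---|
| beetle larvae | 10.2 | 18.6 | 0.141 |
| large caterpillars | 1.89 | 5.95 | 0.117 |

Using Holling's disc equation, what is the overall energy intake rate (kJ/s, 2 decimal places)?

0.38 kJ/s

Energy encountered per unit search time: 0.141×10.2 + 0.117×1.89 = 1.659 kJ/s.
Handling time per unit search time: 0.141×18.6 + 0.117×5.95 = 3.319.
Rate = 1.659/(1 + 3.319) = 0.3842 kJ/s.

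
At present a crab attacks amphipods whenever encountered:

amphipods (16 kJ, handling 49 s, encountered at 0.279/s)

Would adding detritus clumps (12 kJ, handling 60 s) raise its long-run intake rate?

No

Current rate: (0.279×16)/(1 + 0.279×49) = 0.3043 kJ/s.
Profitability of detritus clumps: 12/60 = 0.2 kJ/s.
Since 0.2 < R, time spent handling detritus clumps is better spent searching.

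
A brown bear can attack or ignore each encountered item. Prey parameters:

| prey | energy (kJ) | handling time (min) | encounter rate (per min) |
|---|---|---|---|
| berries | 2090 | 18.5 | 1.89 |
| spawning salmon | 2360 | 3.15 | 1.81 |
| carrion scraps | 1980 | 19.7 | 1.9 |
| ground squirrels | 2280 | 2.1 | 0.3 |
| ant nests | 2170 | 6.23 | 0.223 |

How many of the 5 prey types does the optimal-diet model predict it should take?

2

Profitabilities (E/h, kJ/min): ground squirrels 1.09e+03, spawning salmon 749, ant nests 348, berries 113, carrion scraps 101. Add prey in this order while the next type's profitability exceeds the intake rate on those already taken.
Rate on top 1: 419.6. spawning salmon: 749 > 419.6 → include.
Rate on top 2: 675.9. ant nests: 348 < 675.9 → exclude; stop.
Optimal diet: ground squirrels, spawning salmon — 2 of 5 types.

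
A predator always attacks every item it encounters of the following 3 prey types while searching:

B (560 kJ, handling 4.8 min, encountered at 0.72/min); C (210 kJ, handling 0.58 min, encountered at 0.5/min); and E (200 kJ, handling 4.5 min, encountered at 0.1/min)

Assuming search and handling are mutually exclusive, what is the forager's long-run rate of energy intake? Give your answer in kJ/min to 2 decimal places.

101.66 kJ/min

Energy encountered per unit search time: 0.72×560 + 0.5×210 + 0.1×200 = 528.2 kJ/min.
Handling time per unit search time: 0.72×4.8 + 0.5×0.58 + 0.1×4.5 = 4.196.
Rate = 528.2/(1 + 4.196) = 101.7 kJ/min.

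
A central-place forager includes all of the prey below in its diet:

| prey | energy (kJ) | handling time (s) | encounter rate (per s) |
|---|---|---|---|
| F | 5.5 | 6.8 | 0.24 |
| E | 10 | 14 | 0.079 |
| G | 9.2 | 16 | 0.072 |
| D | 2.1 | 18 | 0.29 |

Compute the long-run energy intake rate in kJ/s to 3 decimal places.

R = Σλ_iE_i / (1 + Σλ_ih_i)
Numerator: 0.24×5.5 + 0.079×10 + 0.072×9.2 + 0.29×2.1 = 3.381
Denominator: 1 + 0.24×6.8 + 0.079×14 + 0.072×16 + 0.29×18 = 10.11
R = 3.381/10.11 = 0.3345 kJ/s

0.334 kJ/s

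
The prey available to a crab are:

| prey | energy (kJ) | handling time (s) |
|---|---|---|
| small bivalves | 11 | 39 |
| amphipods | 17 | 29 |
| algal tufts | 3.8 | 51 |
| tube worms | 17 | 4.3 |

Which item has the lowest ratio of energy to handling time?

algal tufts

In descending order of E/h:
tube worms: 17/4.3 = 3.95 kJ/s
amphipods: 17/29 = 0.586 kJ/s
small bivalves: 11/39 = 0.282 kJ/s
algal tufts: 3.8/51 = 0.0745 kJ/s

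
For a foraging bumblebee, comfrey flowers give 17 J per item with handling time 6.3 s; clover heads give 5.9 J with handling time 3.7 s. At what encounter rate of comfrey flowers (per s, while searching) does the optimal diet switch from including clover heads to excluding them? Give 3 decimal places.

0.229 per s

Drop clover heads once their profitability E₂/h₂ falls below the rate achievable on comfrey flowers alone: E₂/h₂ = λE₁/(1 + λh₁).
Solve for λ: λE₁h₂ = E₂(1 + λh₁) → λ(E₁h₂ − E₂h₁) = E₂ → λ = E₂/(E₁h₂ − E₂h₁).
λ = 5.9/(17×3.7 − 5.9×6.3) = 5.9/25.73 = 0.2293 per s.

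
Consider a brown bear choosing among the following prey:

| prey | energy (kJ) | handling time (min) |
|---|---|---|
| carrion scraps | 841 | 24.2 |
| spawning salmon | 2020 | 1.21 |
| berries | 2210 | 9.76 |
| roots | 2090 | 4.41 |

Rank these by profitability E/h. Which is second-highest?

Profitability E/h (kJ/min): carrion scraps = 841/24.2 = 34.8, spawning salmon = 2020/1.21 = 1.67e+03, berries = 2210/9.76 = 226, roots = 2090/4.41 = 474.
Ranked: spawning salmon > roots > berries > carrion scraps.

roots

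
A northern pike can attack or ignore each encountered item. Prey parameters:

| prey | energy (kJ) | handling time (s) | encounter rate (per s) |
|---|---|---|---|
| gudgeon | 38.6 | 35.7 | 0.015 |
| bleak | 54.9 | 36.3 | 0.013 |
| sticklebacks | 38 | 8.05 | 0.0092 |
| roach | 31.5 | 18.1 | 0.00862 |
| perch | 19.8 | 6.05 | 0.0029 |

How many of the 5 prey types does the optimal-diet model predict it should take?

E/h in descending order: sticklebacks 4.72, perch 3.27, roach 1.74, bleak 1.51, gudgeon 1.08 kJ/s. The optimal diet is the largest prefix of this list for which every included type satisfies E_i/h_i > R on the types above it.
Rate on top 1: 0.3255. perch: 3.27 > 0.3255 → include.
Rate on top 2: 0.3729. roach: 1.74 > 0.3729 → include.
Rate on top 3: 0.5439. bleak: 1.51 > 0.5439 → include.
Rate on top 4: 0.8097. gudgeon: 1.08 > 0.8097 → include.
Optimal diet: sticklebacks, perch, roach, bleak, gudgeon — 5 of 5 types.

5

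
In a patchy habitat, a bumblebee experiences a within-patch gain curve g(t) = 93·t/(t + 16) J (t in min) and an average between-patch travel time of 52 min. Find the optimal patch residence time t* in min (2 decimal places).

Optimal t* satisfies g'(t*) = g(t*)/(T + t*).
g'(t) = 93·16/(t + 16)². Setting 93·16/(t+16)² = 93t/[(t+16)(52+t)] gives 16(52+t) = t(t+16), so t² = 16×52 = 832.
t* = √832 = 28.84 min.

28.84 min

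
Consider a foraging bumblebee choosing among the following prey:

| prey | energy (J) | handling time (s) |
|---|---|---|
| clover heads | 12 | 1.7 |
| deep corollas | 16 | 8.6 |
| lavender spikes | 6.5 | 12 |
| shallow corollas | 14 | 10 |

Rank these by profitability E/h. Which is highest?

Profitability E/h (J/s): clover heads = 12/1.7 = 7.06, deep corollas = 16/8.6 = 1.86, lavender spikes = 6.5/12 = 0.542, shallow corollas = 14/10 = 1.4.
Ranked: clover heads > deep corollas > shallow corollas > lavender spikes.

clover heads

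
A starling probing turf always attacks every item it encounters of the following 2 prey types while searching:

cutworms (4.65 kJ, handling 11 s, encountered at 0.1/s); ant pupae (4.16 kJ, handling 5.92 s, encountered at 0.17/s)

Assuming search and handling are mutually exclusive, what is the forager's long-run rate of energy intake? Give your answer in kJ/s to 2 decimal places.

R = Σλ_iE_i / (1 + Σλ_ih_i)
Numerator: 0.1×4.65 + 0.17×4.16 = 1.172
Denominator: 1 + 0.1×11 + 0.17×5.92 = 3.106
R = 1.172/3.106 = 0.3773 kJ/s

0.38 kJ/s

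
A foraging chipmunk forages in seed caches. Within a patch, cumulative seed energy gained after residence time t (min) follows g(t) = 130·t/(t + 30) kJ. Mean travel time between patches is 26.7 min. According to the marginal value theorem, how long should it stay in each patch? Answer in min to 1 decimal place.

28.3 min

Maximise g(t)/(T+t): set derivative to zero → g'(t)(T+t) = g(t).
g'(t) = 130·30/(t + 30)². Setting 130·30/(t+30)² = 130t/[(t+30)(26.7+t)] gives 30(26.7+t) = t(t+30), so t² = 30×26.7 = 801.
t* = √801 = 28.3 min.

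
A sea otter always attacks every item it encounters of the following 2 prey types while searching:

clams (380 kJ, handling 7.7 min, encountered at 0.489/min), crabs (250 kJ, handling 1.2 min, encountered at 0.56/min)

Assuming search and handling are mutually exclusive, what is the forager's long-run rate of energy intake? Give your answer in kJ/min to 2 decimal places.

59.92 kJ/min

Energy encountered per unit search time: 0.489×380 + 0.56×250 = 325.8 kJ/min.
Handling time per unit search time: 0.489×7.7 + 0.56×1.2 = 4.437.
Rate = 325.8/(1 + 4.437) = 59.92 kJ/min.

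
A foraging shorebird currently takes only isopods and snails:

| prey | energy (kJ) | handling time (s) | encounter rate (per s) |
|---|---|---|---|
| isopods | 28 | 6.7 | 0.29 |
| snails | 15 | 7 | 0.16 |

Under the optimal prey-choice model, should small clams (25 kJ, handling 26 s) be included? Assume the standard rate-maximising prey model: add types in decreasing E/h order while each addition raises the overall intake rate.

No

Intake rate on the current diet: R = (0.29×28 + 0.16×15) / (1 + 0.29×6.7 + 0.16×7) = 10.52/4.063 = 2.589 kJ/s.
Profitability of small clams: 25/26 = 0.9615 kJ/s.
Since 0.9615 < R, time spent handling small clams is better spent searching.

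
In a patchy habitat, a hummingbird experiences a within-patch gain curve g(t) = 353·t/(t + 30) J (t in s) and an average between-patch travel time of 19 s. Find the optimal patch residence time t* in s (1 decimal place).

By the marginal value theorem, leave when the instantaneous gain rate g'(t) equals the habitat-wide average g(t)/(T + t).
g'(t) = 353·30/(t + 30)². Setting 353·30/(t+30)² = 353t/[(t+30)(19+t)] gives 30(19+t) = t(t+30), so t² = 30×19 = 570.
t* = √570 = 23.87 s.

23.9 s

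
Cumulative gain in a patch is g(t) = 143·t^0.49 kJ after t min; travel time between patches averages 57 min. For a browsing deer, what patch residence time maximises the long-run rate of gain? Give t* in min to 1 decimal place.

By the marginal value theorem, leave when the instantaneous gain rate g'(t) equals the habitat-wide average g(t)/(T + t).
g'(t) = 0.49·143·t^-0.51. Setting 0.49·143·t^-0.51 = 143·t^0.49/(57+t) gives 0.49(57+t) = t, so 0.51·t = 0.49×57.
t* = 0.49×57/0.51 = 54.76 min.

54.8 min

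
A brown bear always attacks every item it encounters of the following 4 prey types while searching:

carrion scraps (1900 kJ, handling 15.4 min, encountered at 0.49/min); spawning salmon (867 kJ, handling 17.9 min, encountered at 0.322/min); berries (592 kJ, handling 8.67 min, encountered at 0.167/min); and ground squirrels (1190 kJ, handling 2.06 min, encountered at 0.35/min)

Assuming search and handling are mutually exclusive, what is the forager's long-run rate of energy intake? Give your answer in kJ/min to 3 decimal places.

R = (0.49×1900 + 0.322×867 + 0.167×592 + 0.35×1190) / (1 + 0.49×15.4 + 0.322×17.9 + 0.167×8.67 + 0.35×2.06) = 1726/16.48 = 104.7 kJ/min.

104.713 kJ/min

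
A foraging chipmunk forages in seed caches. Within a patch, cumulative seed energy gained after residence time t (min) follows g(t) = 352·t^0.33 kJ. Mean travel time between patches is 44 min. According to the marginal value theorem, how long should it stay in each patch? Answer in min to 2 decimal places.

By the marginal value theorem, leave when the instantaneous gain rate g'(t) equals the habitat-wide average g(t)/(T + t).
g'(t) = 0.33·352·t^-0.67. Setting 0.33·352·t^-0.67 = 352·t^0.33/(44+t) gives 0.33(44+t) = t, so 0.67·t = 0.33×44.
t* = 0.33×44/0.67 = 21.67 min.

21.67 min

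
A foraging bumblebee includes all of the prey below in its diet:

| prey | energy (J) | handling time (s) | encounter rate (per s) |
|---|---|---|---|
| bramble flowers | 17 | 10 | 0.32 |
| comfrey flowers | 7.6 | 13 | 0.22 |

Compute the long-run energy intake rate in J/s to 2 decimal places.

Energy encountered per unit search time: 0.32×17 + 0.22×7.6 = 7.112 J/s.
Handling time per unit search time: 0.32×10 + 0.22×13 = 6.06.
Rate = 7.112/(1 + 6.06) = 1.007 J/s.

1.01 J/s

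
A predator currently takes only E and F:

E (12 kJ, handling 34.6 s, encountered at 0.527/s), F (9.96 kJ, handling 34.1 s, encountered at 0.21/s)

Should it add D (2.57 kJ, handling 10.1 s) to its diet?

Intake rate on the current diet: R = (0.527×12 + 0.21×9.96) / (1 + 0.527×34.6 + 0.21×34.1) = 8.416/26.4 = 0.3188 kJ/s.
D: E/h = 2.57/10.1 = 0.2545 kJ/s.
Since 0.2545 < R, time spent handling D is better spent searching.

No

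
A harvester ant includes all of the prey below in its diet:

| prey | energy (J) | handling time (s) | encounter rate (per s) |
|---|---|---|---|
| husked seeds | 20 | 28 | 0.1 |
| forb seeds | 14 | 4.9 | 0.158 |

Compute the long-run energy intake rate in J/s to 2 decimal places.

0.92 J/s

R = (0.1×20 + 0.158×14) / (1 + 0.1×28 + 0.158×4.9) = 4.212/4.574 = 0.9208 J/s.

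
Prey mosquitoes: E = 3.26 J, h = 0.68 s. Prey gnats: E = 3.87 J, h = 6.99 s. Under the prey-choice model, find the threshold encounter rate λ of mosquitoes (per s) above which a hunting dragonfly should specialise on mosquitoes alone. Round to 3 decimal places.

0.192 per s

The zero-one rule: include gnats iff E₂/h₂ > λE₁/(1+λh₁). Equality gives the switch point.
λE₁h₂ = E₂ + λE₂h₁ ⇒ λ = E₂/(E₁h₂ − E₂h₁) = 3.87/(22.79 − 2.632) = 0.192 per s.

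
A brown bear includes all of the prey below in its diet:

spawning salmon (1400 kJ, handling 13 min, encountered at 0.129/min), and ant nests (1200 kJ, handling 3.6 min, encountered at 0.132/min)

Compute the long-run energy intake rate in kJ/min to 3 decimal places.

107.544 kJ/min

Energy encountered per unit search time: 0.129×1400 + 0.132×1200 = 339 kJ/min.
Handling time per unit search time: 0.129×13 + 0.132×3.6 = 2.152.
Rate = 339/(1 + 2.152) = 107.5 kJ/min.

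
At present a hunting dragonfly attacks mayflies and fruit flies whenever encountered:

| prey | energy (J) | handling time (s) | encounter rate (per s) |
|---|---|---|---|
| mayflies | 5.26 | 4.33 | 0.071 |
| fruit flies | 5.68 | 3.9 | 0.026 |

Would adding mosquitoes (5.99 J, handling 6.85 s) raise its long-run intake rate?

Yes

Current rate: (0.071×5.26 + 0.026×5.68)/(1 + 0.071×4.33 + 0.026×3.9) = 0.3699 J/s.
Profitability of mosquitoes: 5.99/6.85 = 0.8745 J/s.
Since 0.8745 > R, including mosquitoes increases the long-run rate.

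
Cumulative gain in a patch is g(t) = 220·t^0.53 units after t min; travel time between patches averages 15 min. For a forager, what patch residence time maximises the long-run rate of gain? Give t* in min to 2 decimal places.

16.91 min

Optimal t* satisfies g'(t*) = g(t*)/(T + t*).
g'(t) = 0.53·220·t^-0.47. Setting 0.53·220·t^-0.47 = 220·t^0.53/(15+t) gives 0.53(15+t) = t, so 0.47·t = 0.53×15.
t* = 0.53×15/0.47 = 16.91 min.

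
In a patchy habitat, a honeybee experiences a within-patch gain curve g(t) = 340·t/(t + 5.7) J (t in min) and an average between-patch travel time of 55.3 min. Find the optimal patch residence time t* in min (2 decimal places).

17.75 min

Optimal t* satisfies g'(t*) = g(t*)/(T + t*).
g'(t) = 340·5.7/(t + 5.7)². Setting 340·5.7/(t+5.7)² = 340t/[(t+5.7)(55.3+t)] gives 5.7(55.3+t) = t(t+5.7), so t² = 5.7×55.3 = 315.2.
t* = √315.2 = 17.75 min.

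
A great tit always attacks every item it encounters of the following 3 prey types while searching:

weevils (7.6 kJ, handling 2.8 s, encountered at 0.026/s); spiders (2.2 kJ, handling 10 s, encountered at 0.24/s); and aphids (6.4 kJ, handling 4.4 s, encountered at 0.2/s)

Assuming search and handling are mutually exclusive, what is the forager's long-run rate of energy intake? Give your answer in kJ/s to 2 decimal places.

R = (0.026×7.6 + 0.24×2.2 + 0.2×6.4) / (1 + 0.026×2.8 + 0.24×10 + 0.2×4.4) = 2.006/4.353 = 0.4608 kJ/s.

0.46 kJ/s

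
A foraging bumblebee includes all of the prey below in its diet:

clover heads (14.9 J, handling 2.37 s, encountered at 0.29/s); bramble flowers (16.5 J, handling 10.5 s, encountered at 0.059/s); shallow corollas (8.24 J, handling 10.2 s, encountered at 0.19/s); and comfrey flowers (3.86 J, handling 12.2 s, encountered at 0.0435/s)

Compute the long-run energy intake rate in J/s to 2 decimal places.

1.47 J/s

Energy encountered per unit search time: 0.29×14.9 + 0.059×16.5 + 0.19×8.24 + 0.0435×3.86 = 7.028 J/s.
Handling time per unit search time: 0.29×2.37 + 0.059×10.5 + 0.19×10.2 + 0.0435×12.2 = 3.776.
Rate = 7.028/(1 + 3.776) = 1.472 J/s.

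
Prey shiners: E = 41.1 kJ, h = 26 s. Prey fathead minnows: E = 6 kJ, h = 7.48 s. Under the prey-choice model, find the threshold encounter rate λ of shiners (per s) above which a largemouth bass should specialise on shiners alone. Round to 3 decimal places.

0.040 per s

Drop fathead minnows once their profitability E₂/h₂ falls below the rate achievable on shiners alone: E₂/h₂ = λE₁/(1 + λh₁).
Solve for λ: λE₁h₂ = E₂(1 + λh₁) → λ(E₁h₂ − E₂h₁) = E₂ → λ = E₂/(E₁h₂ − E₂h₁).
λ = 6/(41.1×7.48 − 6×26) = 6/151.4 = 0.03962 per s.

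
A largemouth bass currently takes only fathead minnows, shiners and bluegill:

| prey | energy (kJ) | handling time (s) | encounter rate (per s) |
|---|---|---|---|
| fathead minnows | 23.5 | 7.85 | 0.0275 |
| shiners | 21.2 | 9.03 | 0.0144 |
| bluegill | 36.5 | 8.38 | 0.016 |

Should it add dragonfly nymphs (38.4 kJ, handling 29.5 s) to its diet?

Yes

On fathead minnows, shiners and bluegill alone, R = ΣλE/(1+Σλh) = 1.536/1.48 = 1.038 kJ/s.
Profitability of dragonfly nymphs: 38.4/29.5 = 1.302 kJ/s.
Since 1.302 > R, including dragonfly nymphs increases the long-run rate.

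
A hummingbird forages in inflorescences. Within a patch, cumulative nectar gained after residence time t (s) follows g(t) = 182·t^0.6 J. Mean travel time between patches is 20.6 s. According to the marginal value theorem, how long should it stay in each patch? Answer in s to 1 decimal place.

30.9 s

Maximise g(t)/(T+t): set derivative to zero → g'(t)(T+t) = g(t).
g'(t) = 0.6·182·t^-0.4. Setting 0.6·182·t^-0.4 = 182·t^0.6/(20.6+t) gives 0.6(20.6+t) = t, so 0.40·t = 0.6×20.6.
t* = 0.6×20.6/0.40 = 30.9 s.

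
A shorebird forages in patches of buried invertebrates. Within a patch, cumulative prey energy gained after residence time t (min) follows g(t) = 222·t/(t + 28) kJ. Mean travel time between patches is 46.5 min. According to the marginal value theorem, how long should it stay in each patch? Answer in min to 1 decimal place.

36.1 min

Maximise g(t)/(T+t): set derivative to zero → g'(t)(T+t) = g(t).
g'(t) = 222·28/(t + 28)². Setting 222·28/(t+28)² = 222t/[(t+28)(46.5+t)] gives 28(46.5+t) = t(t+28), so t² = 28×46.5 = 1302.
t* = √1302 = 36.08 min.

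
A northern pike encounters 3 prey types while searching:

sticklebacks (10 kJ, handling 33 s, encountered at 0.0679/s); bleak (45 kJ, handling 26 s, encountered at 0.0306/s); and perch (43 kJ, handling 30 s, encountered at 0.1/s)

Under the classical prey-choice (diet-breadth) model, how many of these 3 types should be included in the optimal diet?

Profitabilities (E/h, kJ/s): bleak 1.73, perch 1.43, sticklebacks 0.303. Add prey in this order while the next type's profitability exceeds the intake rate on those already taken.
Rate on top 1: 0.7669. perch: 1.43 > 0.7669 → include.
Rate on top 2: 1.184. sticklebacks: 0.303 < 1.184 → exclude; stop.
Optimal diet: bleak, perch — 2 of 3 types.

2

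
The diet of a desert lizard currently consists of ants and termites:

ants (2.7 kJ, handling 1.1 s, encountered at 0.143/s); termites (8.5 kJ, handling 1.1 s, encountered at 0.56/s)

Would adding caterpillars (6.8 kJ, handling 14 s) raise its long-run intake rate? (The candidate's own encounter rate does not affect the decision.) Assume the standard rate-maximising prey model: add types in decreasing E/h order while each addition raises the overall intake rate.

No

On ants and termites alone, R = ΣλE/(1+Σλh) = 5.146/1.773 = 2.902 kJ/s.
Profitability of caterpillars: 6.8/14 = 0.4857 kJ/s.
Since 0.4857 < R, time spent handling caterpillars is better spent searching.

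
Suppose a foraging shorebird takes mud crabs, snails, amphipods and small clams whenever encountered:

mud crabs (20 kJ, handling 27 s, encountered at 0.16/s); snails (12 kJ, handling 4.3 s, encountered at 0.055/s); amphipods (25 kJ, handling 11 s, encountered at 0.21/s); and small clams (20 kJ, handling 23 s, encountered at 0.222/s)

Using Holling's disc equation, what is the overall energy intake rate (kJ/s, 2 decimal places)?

Energy encountered per unit search time: 0.16×20 + 0.055×12 + 0.21×25 + 0.222×20 = 13.55 kJ/s.
Handling time per unit search time: 0.16×27 + 0.055×4.3 + 0.21×11 + 0.222×23 = 11.97.
Rate = 13.55/(1 + 11.97) = 1.045 kJ/s.

1.04 kJ/s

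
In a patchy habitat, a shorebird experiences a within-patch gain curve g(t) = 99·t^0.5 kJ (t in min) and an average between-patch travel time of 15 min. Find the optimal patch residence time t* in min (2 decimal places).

Optimal t* satisfies g'(t*) = g(t*)/(T + t*).
g'(t) = 0.5·99·t^-0.5. Setting 0.5·99·t^-0.5 = 99·t^0.5/(15+t) gives 0.5(15+t) = t, so 0.50·t = 0.5×15.
t* = 0.5×15/0.50 = 15 min.

15.00 min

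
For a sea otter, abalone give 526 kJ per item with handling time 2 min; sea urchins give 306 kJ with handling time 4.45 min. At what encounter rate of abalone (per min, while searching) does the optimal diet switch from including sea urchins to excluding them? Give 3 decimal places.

The zero-one rule: include sea urchins iff E₂/h₂ > λE₁/(1+λh₁). Equality gives the switch point.
λE₁h₂ = E₂ + λE₂h₁ ⇒ λ = E₂/(E₁h₂ − E₂h₁) = 306/(2341 − 612) = 0.177 per min.

0.177 per min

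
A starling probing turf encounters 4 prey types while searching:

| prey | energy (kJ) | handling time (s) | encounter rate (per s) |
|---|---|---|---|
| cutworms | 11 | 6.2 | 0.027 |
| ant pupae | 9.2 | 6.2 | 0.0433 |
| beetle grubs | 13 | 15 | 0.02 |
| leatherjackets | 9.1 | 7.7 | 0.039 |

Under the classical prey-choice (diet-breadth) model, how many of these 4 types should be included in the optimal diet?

Profitabilities (E/h, kJ/s): cutworms 1.77, ant pupae 1.48, leatherjackets 1.18, beetle grubs 0.867. Add prey in this order while the next type's profitability exceeds the intake rate on those already taken.
Rate on top 1: 0.2544. ant pupae: 1.48 > 0.2544 → include.
Rate on top 2: 0.4843. leatherjackets: 1.18 > 0.4843 → include.
Rate on top 3: 0.6049. beetle grubs: 0.867 > 0.6049 → include.
Optimal diet: cutworms, ant pupae, leatherjackets, beetle grubs — 4 of 4 types.

4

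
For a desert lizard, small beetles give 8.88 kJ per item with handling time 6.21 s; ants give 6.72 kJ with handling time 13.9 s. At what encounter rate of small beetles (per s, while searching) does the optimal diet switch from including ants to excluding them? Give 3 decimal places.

0.082 per s

At the threshold, the rate on small beetles alone equals the profitability of ants: λ·8.88/(1 + λ·6.21) = 6.72/13.9 = 0.4835.
Rearranging, λ(8.88 − 0.4835×6.21) = 0.4835, so λ = 0.4835/5.878 = 0.08225 per s.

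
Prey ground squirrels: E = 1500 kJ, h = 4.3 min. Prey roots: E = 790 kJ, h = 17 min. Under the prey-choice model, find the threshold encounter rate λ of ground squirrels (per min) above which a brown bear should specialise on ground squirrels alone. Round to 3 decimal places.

The zero-one rule: include roots iff E₂/h₂ > λE₁/(1+λh₁). Equality gives the switch point.
λE₁h₂ = E₂ + λE₂h₁ ⇒ λ = E₂/(E₁h₂ − E₂h₁) = 790/(2.55e+04 − 3397) = 0.03574 per min.

0.036 per min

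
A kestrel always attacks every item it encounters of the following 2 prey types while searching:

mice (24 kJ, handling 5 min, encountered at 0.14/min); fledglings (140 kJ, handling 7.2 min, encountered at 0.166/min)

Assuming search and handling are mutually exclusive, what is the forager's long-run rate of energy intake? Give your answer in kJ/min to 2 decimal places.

9.19 kJ/min

Energy encountered per unit search time: 0.14×24 + 0.166×140 = 26.6 kJ/min.
Handling time per unit search time: 0.14×5 + 0.166×7.2 = 1.895.
Rate = 26.6/(1 + 1.895) = 9.188 kJ/min.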